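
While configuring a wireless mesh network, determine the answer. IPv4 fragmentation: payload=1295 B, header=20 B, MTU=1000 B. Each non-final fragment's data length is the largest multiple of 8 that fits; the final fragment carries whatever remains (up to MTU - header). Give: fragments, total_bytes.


Max data per non-final fragment = floor((MTU - header)/8)*8 = floor((1000 - 20)/8)*8 = floor(980/8)*8 = 976 B
Final fragment needs no 8-byte alignment: it can carry up to MTU - header = 980 B
Non-final fragments needed = ceil((payload - 980) / 976) = ceil(315/976) = ceil(0.3227) = 1
Number of fragments = 1 + 1 = 2
Fragment sizes (data): 1 * 976 B + 319 B (last, 319 <= 980 OK)
Total bytes sent = payload + n_frags * header = 1295 + 2*20 = 1295 + 40 = 1335 B

2, 1335


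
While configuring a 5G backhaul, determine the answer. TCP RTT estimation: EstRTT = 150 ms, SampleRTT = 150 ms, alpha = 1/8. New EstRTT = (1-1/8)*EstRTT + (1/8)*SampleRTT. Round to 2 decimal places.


Given: EstRTT = 150 ms, SampleRTT = 150 ms, alpha = 1/8
New EstRTT = (1 - alpha) * EstRTT + alpha * SampleRTT
(7/8) * 150 = 131.25
(1/8) * 150 = 18.75
New EstRTT = 131.25 + 18.75 = 150 ms -> 150.00 ms (2 dp)

150.00


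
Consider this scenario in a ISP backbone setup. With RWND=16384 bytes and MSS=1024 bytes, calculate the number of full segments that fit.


Given: RWND = 16384 bytes, MSS = 1024 bytes
Full segments = floor(RWND / MSS)
Full segments = floor(16384 / 1024)
Full segments = floor(16.0) = 16

16


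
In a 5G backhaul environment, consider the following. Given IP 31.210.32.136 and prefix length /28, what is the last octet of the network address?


Given: IP = 31.210.32.136, prefix = /28
Subnet mask = 255.255.255.240
Last octet of IP: 136
Last octet of mask: 240
Network last octet = 136 AND 240 = 128

128


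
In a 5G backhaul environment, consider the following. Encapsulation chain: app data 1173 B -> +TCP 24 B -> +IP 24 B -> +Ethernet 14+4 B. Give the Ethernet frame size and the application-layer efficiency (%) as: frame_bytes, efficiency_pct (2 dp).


TCP segment = 1173 + 24 = 1197 B
IP packet = 1197 + 24 = 1221 B
Ethernet frame = 1221 + 14 + 4 = 1239 B
Efficiency = app / frame = 1173 / 1239 = 0.946731 = 94.6731% -> 94.67% (2 dp)

1239, 94.67


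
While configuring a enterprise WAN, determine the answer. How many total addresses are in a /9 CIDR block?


Given: CIDR prefix /9
Host bits = 32 - 9 = 23
Total addresses = 2^23 = 8388608

8388608


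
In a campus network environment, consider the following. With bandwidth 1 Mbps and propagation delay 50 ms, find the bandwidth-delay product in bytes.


Given: bandwidth = 1 Mbps, delay = 50 ms
BDP in bits = 1 * 10^6 * 50 / 1000
BDP in bits = 50000
BDP in bytes = 50000 / 8 = 6250

6250


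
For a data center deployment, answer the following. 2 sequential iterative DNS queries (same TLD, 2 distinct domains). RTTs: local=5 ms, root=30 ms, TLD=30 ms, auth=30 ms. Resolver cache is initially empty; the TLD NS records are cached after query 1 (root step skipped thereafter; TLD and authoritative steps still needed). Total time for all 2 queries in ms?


Lookup 1 (cold cache): local + root + TLD + auth = 5 + 30 + 30 + 30 = 95 ms
Lookups 2..2 (TLD NS cached -> skip root; new domain -> still ask TLD and auth): local + TLD + auth = 5 + 30 + 30 = 65 ms each
Remaining 1 lookups: 1 * 65 = 65 ms
Total = 95 + 65 = 160 ms

160


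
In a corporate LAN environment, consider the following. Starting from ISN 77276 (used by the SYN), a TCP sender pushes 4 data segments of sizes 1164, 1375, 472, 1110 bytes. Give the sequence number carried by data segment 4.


The SYN occupies sequence number ISN = 77276, so the first data byte is ISN + 1 = 77277.
SEQ of data segment i = (ISN + 1) + sum of payload sizes of segments 1..i-1.
Segment 1: SEQ = 77277, payload = 1164 bytes
Segment 2: SEQ = 78441, payload = 1375 bytes
Segment 3: SEQ = 79816, payload = 472 bytes
Segment 4: SEQ = 80288, payload = 1110 bytes
SEQ of segment 4 = 77277 + 1164 + 1375 + 472 = 80288

80288


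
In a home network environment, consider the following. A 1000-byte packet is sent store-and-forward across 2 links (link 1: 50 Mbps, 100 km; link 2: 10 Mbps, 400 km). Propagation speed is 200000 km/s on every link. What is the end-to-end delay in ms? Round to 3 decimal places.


Packet = 1000 bytes = 8000 bits. Store-and-forward: sum (t_trans + t_prop) per link.
Link 1: t_trans = 8000/(50*10^6) s = 0.1600 ms; t_prop = 100/200000 s = 0.5000 ms; subtotal = 0.6600 ms
Link 2: t_trans = 8000/(10*10^6) s = 0.8000 ms; t_prop = 400/200000 s = 2.0000 ms; subtotal = 2.8000 ms
End-to-end = 0.6600 + 2.8000 = 3.4600 ms -> 3.460 ms (3 dp)

3.460


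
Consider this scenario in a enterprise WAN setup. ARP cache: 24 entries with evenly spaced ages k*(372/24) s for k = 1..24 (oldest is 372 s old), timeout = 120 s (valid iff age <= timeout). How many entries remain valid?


Ages are k * 372/24 s for k = 1..24 (spacing = 15.5000 s).
Entry k is valid iff k * 372/24 <= 120 iff k <= 24 * 120 / 372 = 7.7419
n_valid = floor(7.7419) = 7
(n_stale = 24 - 7 = 17)

7


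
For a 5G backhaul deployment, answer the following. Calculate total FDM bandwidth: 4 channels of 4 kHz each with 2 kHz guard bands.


Given: 4 channels, 4 kHz each, guard = 2 kHz
Channel bandwidth = 4 * 4 = 16 kHz
Guard bands = 3 gaps * 2 kHz = 6 kHz
Total = 16 + 6 = 22 kHz

22


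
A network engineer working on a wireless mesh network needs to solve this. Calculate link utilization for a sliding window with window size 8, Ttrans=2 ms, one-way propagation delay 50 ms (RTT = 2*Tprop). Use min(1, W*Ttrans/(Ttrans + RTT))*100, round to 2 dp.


Given: W = 8, Ttrans = 2 ms, RTT = 100 ms (= 2 * Tprop, Tprop = 50 ms)
Cycle time = Ttrans + RTT = 2 + 100 = 102 ms (first packet sent until its ACK returns)
W * Ttrans = 8 * 2 = 16 ms of sending per cycle
W * Ttrans / (Ttrans + RTT) = 16 / 102 = 0.156863
U = min(1, 0.156863) = 0.156863
U% = 15.69%

15.69


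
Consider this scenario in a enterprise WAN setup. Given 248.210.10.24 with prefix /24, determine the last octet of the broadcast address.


Given: IP = 248.210.10.24, prefix = /24
Host bits = 32 - 24 = 8
Network last octet = 24 AND mask = 0
Host part size = 2^8 - 1 = 255
Broadcast last octet = 0 OR 255 = 255

255


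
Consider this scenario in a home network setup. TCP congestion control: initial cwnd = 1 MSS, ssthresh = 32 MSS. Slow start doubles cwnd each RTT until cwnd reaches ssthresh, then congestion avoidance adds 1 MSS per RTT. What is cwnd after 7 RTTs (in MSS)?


RTT 0: cwnd = 1 MSS (initial)
RTT 1: cwnd = 2 MSS (slow start, doubled)
RTT 2: cwnd = 4 MSS (slow start, doubled)
RTT 3: cwnd = 8 MSS (slow start, doubled)
RTT 4: cwnd = 16 MSS (slow start, doubled)
RTT 5: cwnd = 32 MSS (slow start, doubled)
RTT 6: cwnd = 33 MSS (congestion avoidance, +1)
RTT 7: cwnd = 34 MSS (congestion avoidance, +1)

34


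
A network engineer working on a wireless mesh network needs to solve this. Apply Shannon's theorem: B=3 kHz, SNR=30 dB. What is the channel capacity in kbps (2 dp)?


Given: B = 3 kHz, SNR = 30 dB
SNR linear = 10^(30/10) = 1000
1 + SNR = 1001
log2(1001) = 9.9672262588
C = 3 * 1000 * 9.9672262588 = 29901.6788 bps
C = 29.901679 kbps -> 29.90 kbps (2 dp)

29.90


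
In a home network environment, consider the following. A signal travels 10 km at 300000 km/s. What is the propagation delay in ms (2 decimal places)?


Given: distance = 10 km, speed = 300000 km/s
Delay = distance / speed = 10 / 300000 seconds
Delay in ms = 10 * 1000 / 300000
Delay = 0.0333 ms
Rounded to 2 dp = 0.03 ms

0.03


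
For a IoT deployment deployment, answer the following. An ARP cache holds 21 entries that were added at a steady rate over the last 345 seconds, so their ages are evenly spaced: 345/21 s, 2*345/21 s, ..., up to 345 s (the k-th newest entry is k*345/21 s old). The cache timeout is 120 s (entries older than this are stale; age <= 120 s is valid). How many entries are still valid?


Ages are k * 345/21 s for k = 1..21 (spacing = 16.4286 s).
Entry k is valid iff k * 345/21 <= 120 iff k <= 21 * 120 / 345 = 7.3043
n_valid = floor(7.3043) = 7
(n_stale = 21 - 7 = 14)

7


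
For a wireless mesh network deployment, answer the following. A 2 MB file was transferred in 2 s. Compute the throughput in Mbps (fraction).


Given: file = 2 MB, time = 2 s
File in Mb = 2 * 8 = 16 Mb
Throughput = 16 / 2 Mbps
Throughput = 8 Mbps

8


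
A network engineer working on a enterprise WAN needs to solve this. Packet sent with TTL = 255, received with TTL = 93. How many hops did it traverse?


Given: initial TTL = 255, received TTL = 93
Hops = initial TTL - received TTL
Hops = 255 - 93 = 162

162


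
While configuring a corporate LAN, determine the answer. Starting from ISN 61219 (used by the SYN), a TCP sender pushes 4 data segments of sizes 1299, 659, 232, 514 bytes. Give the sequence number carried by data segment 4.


The SYN occupies sequence number ISN = 61219, so the first data byte is ISN + 1 = 61220.
SEQ of data segment i = (ISN + 1) + sum of payload sizes of segments 1..i-1.
Segment 1: SEQ = 61220, payload = 1299 bytes
Segment 2: SEQ = 62519, payload = 659 bytes
Segment 3: SEQ = 63178, payload = 232 bytes
Segment 4: SEQ = 63410, payload = 514 bytes
SEQ of segment 4 = 61220 + 1299 + 659 + 232 = 63410

63410


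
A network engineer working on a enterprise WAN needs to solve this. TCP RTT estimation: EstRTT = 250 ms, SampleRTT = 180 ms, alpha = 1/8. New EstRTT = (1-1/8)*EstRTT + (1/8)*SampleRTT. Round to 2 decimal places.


Given: EstRTT = 250 ms, SampleRTT = 180 ms, alpha = 1/8
New EstRTT = (1 - alpha) * EstRTT + alpha * SampleRTT
(7/8) * 250 = 218.75
(1/8) * 180 = 22.5
New EstRTT = 218.75 + 22.5 = 241.25 ms -> 241.25 ms (2 dp)

241.25


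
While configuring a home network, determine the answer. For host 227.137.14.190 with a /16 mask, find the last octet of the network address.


Given: IP = 227.137.14.190, prefix = /16
Subnet mask = 255.255.0.0
Last octet of IP: 190
Last octet of mask: 0
Network last octet = 190 AND 0 = 0

0


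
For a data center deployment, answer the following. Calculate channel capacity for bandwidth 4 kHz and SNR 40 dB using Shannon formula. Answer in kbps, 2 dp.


Given: B = 4 kHz, SNR = 40 dB
SNR linear = 10^(40/10) = 10000
1 + SNR = 10001
log2(10001) = 13.2878566418
C = 4 * 1000 * 13.2878566418 = 53151.4266 bps
C = 53.151427 kbps -> 53.15 kbps (2 dp)

53.15


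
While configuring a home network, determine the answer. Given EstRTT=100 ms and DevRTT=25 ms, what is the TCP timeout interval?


Given: EstRTT = 100 ms, DevRTT = 25 ms
Timeout = EstRTT + 4 * DevRTT
4 * DevRTT = 4 * 25 = 100
Timeout = 100 + 100 = 200 ms

200


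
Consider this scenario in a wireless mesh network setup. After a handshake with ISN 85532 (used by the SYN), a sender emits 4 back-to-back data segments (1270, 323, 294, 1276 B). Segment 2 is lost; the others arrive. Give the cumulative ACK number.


SYN uses sequence number 85532; first data byte = ISN + 1 = 85533.
Segment 1: SEQ = 85533, len = 1270 B, covers [85533, 86802]
Segment 2: SEQ = 86803, len = 323 B, covers [86803, 87125] [LOST]
Segment 3: SEQ = 87126, len = 294 B, covers [87126, 87419]
Segment 4: SEQ = 87420, len = 1276 B, covers [87420, 88695]
In-order data received: bytes [85533, 86802] (segments 1..1).
Segment 2 missing -> gap begins at byte 86803; later segments buffered out of order.
Cumulative ACK = next expected in-order byte = 85533 + 1270 = 86803

86803


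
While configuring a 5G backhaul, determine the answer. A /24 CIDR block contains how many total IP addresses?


Given: CIDR prefix /24
Host bits = 32 - 24 = 8
Total addresses = 2^8 = 256

256


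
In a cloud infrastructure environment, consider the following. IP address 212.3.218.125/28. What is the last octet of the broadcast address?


Given: IP = 212.3.218.125, prefix = /28
Host bits = 32 - 28 = 4
Network last octet = 125 AND mask = 112
Host part size = 2^4 - 1 = 15
Broadcast last octet = 112 OR 15 = 127

127


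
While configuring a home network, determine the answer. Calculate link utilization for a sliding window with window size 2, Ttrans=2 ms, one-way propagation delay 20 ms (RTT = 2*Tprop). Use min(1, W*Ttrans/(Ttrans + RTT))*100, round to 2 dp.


Given: W = 2, Ttrans = 2 ms, RTT = 40 ms (= 2 * Tprop, Tprop = 20 ms)
Cycle time = Ttrans + RTT = 2 + 40 = 42 ms (first packet sent until its ACK returns)
W * Ttrans = 2 * 2 = 4 ms of sending per cycle
W * Ttrans / (Ttrans + RTT) = 4 / 42 = 0.095238
U = min(1, 0.095238) = 0.095238
U% = 9.52%

9.52


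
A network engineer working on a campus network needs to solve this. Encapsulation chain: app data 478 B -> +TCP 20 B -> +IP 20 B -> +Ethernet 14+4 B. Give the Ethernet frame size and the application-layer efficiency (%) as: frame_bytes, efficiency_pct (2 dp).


TCP segment = 478 + 20 = 498 B
IP packet = 498 + 20 = 518 B
Ethernet frame = 518 + 14 + 4 = 536 B
Efficiency = app / frame = 478 / 536 = 0.891791 = 89.1791% -> 89.18% (2 dp)

536, 89.18


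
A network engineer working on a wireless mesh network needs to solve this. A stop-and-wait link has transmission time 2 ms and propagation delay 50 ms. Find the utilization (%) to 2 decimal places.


Given: Ttrans = 2 ms, Tprop = 50 ms
RTT = 2 * Tprop = 2 * 50 = 100 ms
U = Ttrans / (Ttrans + RTT)
U = 2 / (2 + 100)
U = 2 / 102 = 0.019608
U% = 1.96%

1.96


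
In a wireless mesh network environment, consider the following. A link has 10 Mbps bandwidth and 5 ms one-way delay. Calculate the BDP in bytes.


Given: bandwidth = 10 Mbps, delay = 5 ms
BDP in bits = 10 * 10^6 * 5 / 1000
BDP in bits = 50000
BDP in bytes = 50000 / 8 = 6250

6250


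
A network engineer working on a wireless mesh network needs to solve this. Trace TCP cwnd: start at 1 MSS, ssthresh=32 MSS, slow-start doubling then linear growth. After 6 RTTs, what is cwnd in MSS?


RTT 0: cwnd = 1 MSS (initial)
RTT 1: cwnd = 2 MSS (slow start, doubled)
RTT 2: cwnd = 4 MSS (slow start, doubled)
RTT 3: cwnd = 8 MSS (slow start, doubled)
RTT 4: cwnd = 16 MSS (slow start, doubled)
RTT 5: cwnd = 32 MSS (slow start, doubled)
RTT 6: cwnd = 33 MSS (congestion avoidance, +1)

33


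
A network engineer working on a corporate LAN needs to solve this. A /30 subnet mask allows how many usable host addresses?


Given: subnet mask /30
Host bits = 32 - 30 = 2
Total addresses = 2^2 = 4
Usable hosts = 4 - 2 (network + broadcast) = 2

2


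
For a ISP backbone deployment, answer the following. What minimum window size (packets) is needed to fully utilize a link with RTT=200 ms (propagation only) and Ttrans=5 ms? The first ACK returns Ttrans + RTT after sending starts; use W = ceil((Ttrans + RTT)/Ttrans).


Given: Ttrans = 5 ms, RTT = 200 ms (= 2 * Tprop, Tprop = 100 ms)
Time until first ACK returns = Ttrans + RTT = 5 + 200 = 205 ms
Need W * Ttrans >= Ttrans + RTT  ->  W >= (Ttrans + RTT) / Ttrans
(Ttrans + RTT) / Ttrans = 205 / 5 = 41
W_min = ceil(41) = 41

41


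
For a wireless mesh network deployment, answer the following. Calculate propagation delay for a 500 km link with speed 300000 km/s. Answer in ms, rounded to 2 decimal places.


Given: distance = 500 km, speed = 300000 km/s
Delay = distance / speed = 500 / 300000 seconds
Delay in ms = 500 * 1000 / 300000
Delay = 1.6667 ms
Rounded to 2 dp = 1.67 ms

1.67


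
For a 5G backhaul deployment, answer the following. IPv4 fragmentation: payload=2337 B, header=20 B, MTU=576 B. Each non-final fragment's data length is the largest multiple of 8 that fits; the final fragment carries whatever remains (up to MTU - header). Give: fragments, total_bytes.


Max data per non-final fragment = floor((MTU - header)/8)*8 = floor((576 - 20)/8)*8 = floor(556/8)*8 = 552 B
Final fragment needs no 8-byte alignment: it can carry up to MTU - header = 556 B
Non-final fragments needed = ceil((payload - 556) / 552) = ceil(1781/552) = ceil(3.2264) = 4
Number of fragments = 4 + 1 = 5
Fragment sizes (data): 4 * 552 B + 129 B (last, 129 <= 556 OK)
Total bytes sent = payload + n_frags * header = 2337 + 5*20 = 2337 + 100 = 2437 B

5, 2437


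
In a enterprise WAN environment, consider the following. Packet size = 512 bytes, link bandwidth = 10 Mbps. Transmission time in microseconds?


Given: packet = 512 bytes, bandwidth = 10 Mbps
Packet in bits = 512 * 8 = 4096 bits
Bandwidth = 10 * 10^6 = 10000000 bps
Time = 4096 / 10000000 seconds
Time in us = 4096 * 10^6 / 10000000 = 409.6

409.6


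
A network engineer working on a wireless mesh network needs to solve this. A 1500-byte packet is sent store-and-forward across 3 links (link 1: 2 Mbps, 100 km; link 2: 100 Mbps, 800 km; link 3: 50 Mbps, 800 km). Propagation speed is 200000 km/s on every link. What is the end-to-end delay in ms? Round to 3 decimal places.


Packet = 1500 bytes = 12000 bits. Store-and-forward: sum (t_trans + t_prop) per link.
Link 1: t_trans = 12000/(2*10^6) s = 6.0000 ms; t_prop = 100/200000 s = 0.5000 ms; subtotal = 6.5000 ms
Link 2: t_trans = 12000/(100*10^6) s = 0.1200 ms; t_prop = 800/200000 s = 4.0000 ms; subtotal = 4.1200 ms
Link 3: t_trans = 12000/(50*10^6) s = 0.2400 ms; t_prop = 800/200000 s = 4.0000 ms; subtotal = 4.2400 ms
End-to-end = 6.5000 + 4.1200 + 4.2400 = 14.8600 ms -> 14.860 ms (3 dp)

14.860


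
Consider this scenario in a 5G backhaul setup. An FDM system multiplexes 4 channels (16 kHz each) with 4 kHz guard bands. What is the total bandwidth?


Given: 4 channels, 16 kHz each, guard = 4 kHz
Channel bandwidth = 4 * 16 = 64 kHz
Guard bands = 3 gaps * 4 kHz = 12 kHz
Total = 64 + 12 = 76 kHz

76


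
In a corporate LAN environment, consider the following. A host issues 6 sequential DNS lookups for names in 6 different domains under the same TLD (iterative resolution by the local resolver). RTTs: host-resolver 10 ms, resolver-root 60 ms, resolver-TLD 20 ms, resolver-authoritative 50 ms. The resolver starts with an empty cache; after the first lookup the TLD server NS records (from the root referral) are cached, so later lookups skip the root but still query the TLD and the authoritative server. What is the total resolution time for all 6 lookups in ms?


Lookup 1 (cold cache): local + root + TLD + auth = 10 + 60 + 20 + 50 = 140 ms
Lookups 2..6 (TLD NS cached -> skip root; new domain -> still ask TLD and auth): local + TLD + auth = 10 + 20 + 50 = 80 ms each
Remaining 5 lookups: 5 * 80 = 400 ms
Total = 140 + 400 = 540 ms

540


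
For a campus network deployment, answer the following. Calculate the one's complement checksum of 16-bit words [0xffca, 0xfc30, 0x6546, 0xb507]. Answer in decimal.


Given words: [0xffca, 0xfc30, 0x6546, 0xb507]
Step 1: Sum all words
Raw sum = 65482 + 64560 + 25926 + 46343 = 202311
Step 2: Fold carry: (5703 + 3) = 5706
One's complement = ~5706 & 0xFFFF = 59829

59829


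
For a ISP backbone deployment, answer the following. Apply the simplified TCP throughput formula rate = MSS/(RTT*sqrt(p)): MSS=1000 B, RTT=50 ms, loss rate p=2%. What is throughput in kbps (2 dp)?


Given: MSS = 1000 bytes, RTT = 50 ms, loss = 2%
RTT in seconds = 50 / 1000 = 0.05
Loss rate = 2% = 0.02
sqrt(loss) = sqrt(0.02) = 0.141421356237
Throughput (bytes/s) = 1000 / (0.05 * 0.141421356237) = 141421.3562
Throughput (kbps) = 141421.3562 * 8 / 1000 = 1131.370850 -> 1131.37 kbps (2 dp)

1131.37


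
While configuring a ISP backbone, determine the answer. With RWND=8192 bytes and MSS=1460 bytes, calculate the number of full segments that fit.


Given: RWND = 8192 bytes, MSS = 1460 bytes
Full segments = floor(RWND / MSS)
Full segments = floor(8192 / 1460)
Full segments = floor(5.611) = 5

5


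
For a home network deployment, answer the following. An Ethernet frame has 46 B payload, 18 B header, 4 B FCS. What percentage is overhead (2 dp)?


Given: payload = 46 B, header = 18 B, trailer = 4 B
Overhead bytes = header + trailer = 18 + 4 = 22
Total frame = payload + overhead = 46 + 22 = 68
Overhead % = 22 / 68 * 100 = 32.3529% -> 32.35% (2 dp)

32.35


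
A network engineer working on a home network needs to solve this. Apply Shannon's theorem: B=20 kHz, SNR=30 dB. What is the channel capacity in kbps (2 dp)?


Given: B = 20 kHz, SNR = 30 dB
SNR linear = 10^(30/10) = 1000
1 + SNR = 1001
log2(1001) = 9.9672262588
C = 20 * 1000 * 9.9672262588 = 199344.5252 bps
C = 199.344525 kbps -> 199.34 kbps (2 dp)

199.34


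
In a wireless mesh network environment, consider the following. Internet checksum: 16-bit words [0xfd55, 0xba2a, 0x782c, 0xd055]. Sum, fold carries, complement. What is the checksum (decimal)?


Given words: [0xfd55, 0xba2a, 0x782c, 0xd055]
Step 1: Sum all words
Raw sum = 64853 + 47658 + 30764 + 53333 = 196608
Step 2: Fold carry: (0 + 3) = 3
One's complement = ~3 & 0xFFFF = 65532

65532


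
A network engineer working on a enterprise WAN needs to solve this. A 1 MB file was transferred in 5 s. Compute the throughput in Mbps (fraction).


Given: file = 1 MB, time = 5 s
File in Mb = 1 * 8 = 8 Mb
Throughput = 8 / 5 Mbps
Throughput = 8/5 Mbps

8/5


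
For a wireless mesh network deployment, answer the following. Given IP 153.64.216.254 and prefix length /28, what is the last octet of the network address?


Given: IP = 153.64.216.254, prefix = /28
Subnet mask = 255.255.255.240
Last octet of IP: 254
Last octet of mask: 240
Network last octet = 254 AND 240 = 240

240


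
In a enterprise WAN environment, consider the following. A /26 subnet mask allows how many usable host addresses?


Given: subnet mask /26
Host bits = 32 - 26 = 6
Total addresses = 2^6 = 64
Usable hosts = 64 - 2 (network + broadcast) = 62

62


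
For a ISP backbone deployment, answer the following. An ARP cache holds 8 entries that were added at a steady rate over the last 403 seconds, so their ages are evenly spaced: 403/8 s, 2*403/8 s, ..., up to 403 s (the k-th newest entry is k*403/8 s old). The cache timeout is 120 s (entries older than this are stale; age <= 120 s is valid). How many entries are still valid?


Ages are k * 403/8 s for k = 1..8 (spacing = 50.3750 s).
Entry k is valid iff k * 403/8 <= 120 iff k <= 8 * 120 / 403 = 2.3821
n_valid = floor(2.3821) = 2
(n_stale = 8 - 2 = 6)

2


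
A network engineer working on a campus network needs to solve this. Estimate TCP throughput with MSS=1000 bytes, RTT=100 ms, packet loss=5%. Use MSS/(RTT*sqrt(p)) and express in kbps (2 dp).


Given: MSS = 1000 bytes, RTT = 100 ms, loss = 5%
RTT in seconds = 100 / 1000 = 0.1
Loss rate = 5% = 0.05
sqrt(loss) = sqrt(0.05) = 0.223606797750
Throughput (bytes/s) = 1000 / (0.1 * 0.223606797750) = 44721.3595
Throughput (kbps) = 44721.3595 * 8 / 1000 = 357.770876 -> 357.77 kbps (2 dp)

357.77


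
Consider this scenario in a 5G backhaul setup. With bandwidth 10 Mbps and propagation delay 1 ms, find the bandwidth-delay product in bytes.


Given: bandwidth = 10 Mbps, delay = 1 ms
BDP in bits = 10 * 10^6 * 1 / 1000
BDP in bits = 10000
BDP in bytes = 10000 / 8 = 1250

1250


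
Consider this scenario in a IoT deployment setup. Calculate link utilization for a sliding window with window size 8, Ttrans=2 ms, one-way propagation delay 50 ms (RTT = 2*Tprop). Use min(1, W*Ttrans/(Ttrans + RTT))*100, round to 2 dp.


Given: W = 8, Ttrans = 2 ms, RTT = 100 ms (= 2 * Tprop, Tprop = 50 ms)
Cycle time = Ttrans + RTT = 2 + 100 = 102 ms (first packet sent until its ACK returns)
W * Ttrans = 8 * 2 = 16 ms of sending per cycle
W * Ttrans / (Ttrans + RTT) = 16 / 102 = 0.156863
U = min(1, 0.156863) = 0.156863
U% = 15.69%

15.69


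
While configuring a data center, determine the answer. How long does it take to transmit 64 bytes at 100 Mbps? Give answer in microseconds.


Given: packet = 64 bytes, bandwidth = 100 Mbps
Packet in bits = 64 * 8 = 512 bits
Bandwidth = 100 * 10^6 = 100000000 bps
Time = 512 / 100000000 seconds
Time in us = 512 * 10^6 / 100000000 = 5.12

5.12


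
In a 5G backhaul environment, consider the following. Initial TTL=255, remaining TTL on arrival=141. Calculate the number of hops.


Given: initial TTL = 255, received TTL = 141
Hops = initial TTL - received TTL
Hops = 255 - 141 = 114

114


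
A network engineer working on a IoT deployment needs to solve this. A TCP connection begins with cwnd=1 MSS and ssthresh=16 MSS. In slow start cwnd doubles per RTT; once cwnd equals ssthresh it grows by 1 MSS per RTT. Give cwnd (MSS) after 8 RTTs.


RTT 0: cwnd = 1 MSS (initial)
RTT 1: cwnd = 2 MSS (slow start, doubled)
RTT 2: cwnd = 4 MSS (slow start, doubled)
RTT 3: cwnd = 8 MSS (slow start, doubled)
RTT 4: cwnd = 16 MSS (slow start, doubled)
RTT 5: cwnd = 17 MSS (congestion avoidance, +1)
RTT 6: cwnd = 18 MSS (congestion avoidance, +1)
RTT 7: cwnd = 19 MSS (congestion avoidance, +1)
RTT 8: cwnd = 20 MSS (congestion avoidance, +1)

20


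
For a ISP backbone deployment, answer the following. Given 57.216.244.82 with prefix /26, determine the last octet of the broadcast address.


Given: IP = 57.216.244.82, prefix = /26
Host bits = 32 - 26 = 6
Network last octet = 82 AND mask = 64
Host part size = 2^6 - 1 = 63
Broadcast last octet = 64 OR 63 = 127

127


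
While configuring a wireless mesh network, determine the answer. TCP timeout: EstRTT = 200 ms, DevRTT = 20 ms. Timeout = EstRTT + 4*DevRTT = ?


Given: EstRTT = 200 ms, DevRTT = 20 ms
Timeout = EstRTT + 4 * DevRTT
4 * DevRTT = 4 * 20 = 80
Timeout = 200 + 80 = 280 ms

280


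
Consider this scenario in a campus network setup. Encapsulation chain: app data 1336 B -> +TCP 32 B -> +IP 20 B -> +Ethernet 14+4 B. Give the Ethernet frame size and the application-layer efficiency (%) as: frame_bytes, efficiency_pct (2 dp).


TCP segment = 1336 + 32 = 1368 B
IP packet = 1368 + 20 = 1388 B
Ethernet frame = 1388 + 14 + 4 = 1406 B
Efficiency = app / frame = 1336 / 1406 = 0.950213 = 95.0213% -> 95.02% (2 dp)

1406, 95.02


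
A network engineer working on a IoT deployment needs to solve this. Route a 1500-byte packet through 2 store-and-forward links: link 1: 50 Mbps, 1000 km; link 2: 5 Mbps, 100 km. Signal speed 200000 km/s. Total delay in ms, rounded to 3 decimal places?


Packet = 1500 bytes = 12000 bits. Store-and-forward: sum (t_trans + t_prop) per link.
Link 1: t_trans = 12000/(50*10^6) s = 0.2400 ms; t_prop = 1000/200000 s = 5.0000 ms; subtotal = 5.2400 ms
Link 2: t_trans = 12000/(5*10^6) s = 2.4000 ms; t_prop = 100/200000 s = 0.5000 ms; subtotal = 2.9000 ms
End-to-end = 5.2400 + 2.9000 = 8.1400 ms -> 8.140 ms (3 dp)

8.140


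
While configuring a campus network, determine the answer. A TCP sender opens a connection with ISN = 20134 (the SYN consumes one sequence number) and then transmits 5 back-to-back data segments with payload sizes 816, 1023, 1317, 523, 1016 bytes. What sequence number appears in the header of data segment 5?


The SYN occupies sequence number ISN = 20134, so the first data byte is ISN + 1 = 20135.
SEQ of data segment i = (ISN + 1) + sum of payload sizes of segments 1..i-1.
Segment 1: SEQ = 20135, payload = 816 bytes
Segment 2: SEQ = 20951, payload = 1023 bytes
Segment 3: SEQ = 21974, payload = 1317 bytes
Segment 4: SEQ = 23291, payload = 523 bytes
Segment 5: SEQ = 23814, payload = 1016 bytes
SEQ of segment 5 = 20135 + 816 + 1023 + 1317 + 523 = 23814

23814


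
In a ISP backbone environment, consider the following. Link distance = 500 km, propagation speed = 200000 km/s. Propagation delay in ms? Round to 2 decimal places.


Given: distance = 500 km, speed = 200000 km/s
Delay = distance / speed = 500 / 200000 seconds
Delay in ms = 500 * 1000 / 200000
Delay = 2.5000 ms
Rounded to 2 dp = 2.50 ms

2.50


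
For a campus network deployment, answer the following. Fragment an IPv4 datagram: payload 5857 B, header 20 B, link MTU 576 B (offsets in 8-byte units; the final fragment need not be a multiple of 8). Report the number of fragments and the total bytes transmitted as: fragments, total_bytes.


Max data per non-final fragment = floor((MTU - header)/8)*8 = floor((576 - 20)/8)*8 = floor(556/8)*8 = 552 B
Final fragment needs no 8-byte alignment: it can carry up to MTU - header = 556 B
Non-final fragments needed = ceil((payload - 556) / 552) = ceil(5301/552) = ceil(9.6033) = 10
Number of fragments = 10 + 1 = 11
Fragment sizes (data): 10 * 552 B + 337 B (last, 337 <= 556 OK)
Total bytes sent = payload + n_frags * header = 5857 + 11*20 = 5857 + 220 = 6077 B

11, 6077


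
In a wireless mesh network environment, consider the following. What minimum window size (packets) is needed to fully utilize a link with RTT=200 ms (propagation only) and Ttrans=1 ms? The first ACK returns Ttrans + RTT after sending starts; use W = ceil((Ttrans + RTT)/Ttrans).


Given: Ttrans = 1 ms, RTT = 200 ms (= 2 * Tprop, Tprop = 100 ms)
Time until first ACK returns = Ttrans + RTT = 1 + 200 = 201 ms
Need W * Ttrans >= Ttrans + RTT  ->  W >= (Ttrans + RTT) / Ttrans
(Ttrans + RTT) / Ttrans = 201 / 1 = 201
W_min = ceil(201) = 201

201


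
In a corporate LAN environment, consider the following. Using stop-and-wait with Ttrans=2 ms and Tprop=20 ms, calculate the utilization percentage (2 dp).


Given: Ttrans = 2 ms, Tprop = 20 ms
RTT = 2 * Tprop = 2 * 20 = 40 ms
U = Ttrans / (Ttrans + RTT)
U = 2 / (2 + 40)
U = 2 / 42 = 0.047619
U% = 4.76%

4.76


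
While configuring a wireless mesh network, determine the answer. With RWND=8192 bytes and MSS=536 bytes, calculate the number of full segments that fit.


Given: RWND = 8192 bytes, MSS = 536 bytes
Full segments = floor(RWND / MSS)
Full segments = floor(8192 / 536)
Full segments = floor(15.2836) = 15

15


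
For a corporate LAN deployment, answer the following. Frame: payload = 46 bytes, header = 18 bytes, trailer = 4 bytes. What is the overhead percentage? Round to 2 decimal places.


Given: payload = 46 B, header = 18 B, trailer = 4 B
Overhead bytes = header + trailer = 18 + 4 = 22
Total frame = payload + overhead = 46 + 22 = 68
Overhead % = 22 / 68 * 100 = 32.3529% -> 32.35% (2 dp)

32.35


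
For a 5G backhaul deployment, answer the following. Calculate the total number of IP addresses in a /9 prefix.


Given: CIDR prefix /9
Host bits = 32 - 9 = 23
Total addresses = 2^23 = 8388608

8388608


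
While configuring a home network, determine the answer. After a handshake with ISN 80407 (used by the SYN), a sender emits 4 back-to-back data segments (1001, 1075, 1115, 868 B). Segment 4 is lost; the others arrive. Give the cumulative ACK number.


SYN uses sequence number 80407; first data byte = ISN + 1 = 80408.
Segment 1: SEQ = 80408, len = 1001 B, covers [80408, 81408]
Segment 2: SEQ = 81409, len = 1075 B, covers [81409, 82483]
Segment 3: SEQ = 82484, len = 1115 B, covers [82484, 83598]
Segment 4: SEQ = 83599, len = 868 B, covers [83599, 84466] [LOST]
In-order data received: bytes [80408, 83598] (segments 1..3).
Segment 4 missing -> gap begins at byte 83599.
Cumulative ACK = next expected in-order byte = 80408 + 1001 + 1075 + 1115 = 83599

83599


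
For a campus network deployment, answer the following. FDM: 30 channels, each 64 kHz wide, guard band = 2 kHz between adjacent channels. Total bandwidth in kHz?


Given: 30 channels, 64 kHz each, guard = 2 kHz
Channel bandwidth = 30 * 64 = 1920 kHz
Guard bands = 29 gaps * 2 kHz = 58 kHz
Total = 1920 + 58 = 1978 kHz

1978


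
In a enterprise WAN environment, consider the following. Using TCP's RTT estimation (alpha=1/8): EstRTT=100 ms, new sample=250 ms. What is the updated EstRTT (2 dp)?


Given: EstRTT = 100 ms, SampleRTT = 250 ms, alpha = 1/8
New EstRTT = (1 - alpha) * EstRTT + alpha * SampleRTT
(7/8) * 100 = 87.5
(1/8) * 250 = 31.25
New EstRTT = 87.5 + 31.25 = 118.75 ms -> 118.75 ms (2 dp)

118.75


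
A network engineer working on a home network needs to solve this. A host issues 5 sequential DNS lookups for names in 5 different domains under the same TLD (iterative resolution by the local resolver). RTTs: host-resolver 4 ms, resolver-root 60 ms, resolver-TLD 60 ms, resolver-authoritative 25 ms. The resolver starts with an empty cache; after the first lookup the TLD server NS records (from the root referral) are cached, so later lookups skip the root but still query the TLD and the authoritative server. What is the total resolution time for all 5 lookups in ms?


Lookup 1 (cold cache): local + root + TLD + auth = 4 + 60 + 60 + 25 = 149 ms
Lookups 2..5 (TLD NS cached -> skip root; new domain -> still ask TLD and auth): local + TLD + auth = 4 + 60 + 25 = 89 ms each
Remaining 4 lookups: 4 * 89 = 356 ms
Total = 149 + 356 = 505 ms

505


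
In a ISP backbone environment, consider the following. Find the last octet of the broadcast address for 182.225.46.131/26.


Given: IP = 182.225.46.131, prefix = /26
Host bits = 32 - 26 = 6
Network last octet = 131 AND mask = 128
Host part size = 2^6 - 1 = 63
Broadcast last octet = 128 OR 63 = 191

191


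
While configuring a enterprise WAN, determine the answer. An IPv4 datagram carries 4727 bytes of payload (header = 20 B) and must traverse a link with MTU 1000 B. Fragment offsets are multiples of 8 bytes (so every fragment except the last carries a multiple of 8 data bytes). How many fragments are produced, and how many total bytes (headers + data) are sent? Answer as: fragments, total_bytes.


Max data per non-final fragment = floor((MTU - header)/8)*8 = floor((1000 - 20)/8)*8 = floor(980/8)*8 = 976 B
Final fragment needs no 8-byte alignment: it can carry up to MTU - header = 980 B
Non-final fragments needed = ceil((payload - 980) / 976) = ceil(3747/976) = ceil(3.8391) = 4
Number of fragments = 4 + 1 = 5
Fragment sizes (data): 4 * 976 B + 823 B (last, 823 <= 980 OK)
Total bytes sent = payload + n_frags * header = 4727 + 5*20 = 4727 + 100 = 4827 B

5, 4827


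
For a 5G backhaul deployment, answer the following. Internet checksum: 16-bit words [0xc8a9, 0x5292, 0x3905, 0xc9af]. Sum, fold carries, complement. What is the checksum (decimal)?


Given words: [0xc8a9, 0x5292, 0x3905, 0xc9af]
Step 1: Sum all words
Raw sum = 51369 + 21138 + 14597 + 51631 = 138735
Step 2: Fold carry: (7663 + 2) = 7665
One's complement = ~7665 & 0xFFFF = 57870

57870


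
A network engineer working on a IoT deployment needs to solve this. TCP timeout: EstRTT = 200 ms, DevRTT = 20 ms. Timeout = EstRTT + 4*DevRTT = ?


Given: EstRTT = 200 ms, DevRTT = 20 ms
Timeout = EstRTT + 4 * DevRTT
4 * DevRTT = 4 * 20 = 80
Timeout = 200 + 80 = 280 ms

280


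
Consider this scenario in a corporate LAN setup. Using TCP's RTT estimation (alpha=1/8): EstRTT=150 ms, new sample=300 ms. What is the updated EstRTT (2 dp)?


Given: EstRTT = 150 ms, SampleRTT = 300 ms, alpha = 1/8
New EstRTT = (1 - alpha) * EstRTT + alpha * SampleRTT
(7/8) * 150 = 131.25
(1/8) * 300 = 37.5
New EstRTT = 131.25 + 37.5 = 168.75 ms -> 168.75 ms (2 dp)

168.75


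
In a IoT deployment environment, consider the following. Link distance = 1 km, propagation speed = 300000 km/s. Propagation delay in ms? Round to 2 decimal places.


Given: distance = 1 km, speed = 300000 km/s
Delay = distance / speed = 1 / 300000 seconds
Delay in ms = 1 * 1000 / 300000
Delay = 0.0033 ms
Rounded to 2 dp = 0.00 ms

0.00


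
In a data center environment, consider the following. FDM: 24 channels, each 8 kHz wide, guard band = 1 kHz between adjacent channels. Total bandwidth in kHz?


Given: 24 channels, 8 kHz each, guard = 1 kHz
Channel bandwidth = 24 * 8 = 192 kHz
Guard bands = 23 gaps * 1 kHz = 23 kHz
Total = 192 + 23 = 215 kHz

215


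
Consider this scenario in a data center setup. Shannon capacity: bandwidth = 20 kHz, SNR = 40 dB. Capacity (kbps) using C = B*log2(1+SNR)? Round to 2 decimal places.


Given: B = 20 kHz, SNR = 40 dB
SNR linear = 10^(40/10) = 10000
1 + SNR = 10001
log2(10001) = 13.2878566418
C = 20 * 1000 * 13.2878566418 = 265757.1328 bps
C = 265.757133 kbps -> 265.76 kbps (2 dp)

265.76


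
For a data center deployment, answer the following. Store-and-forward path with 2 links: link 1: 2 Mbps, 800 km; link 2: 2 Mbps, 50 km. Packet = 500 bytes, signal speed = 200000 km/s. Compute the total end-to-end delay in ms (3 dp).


Packet = 500 bytes = 4000 bits. Store-and-forward: sum (t_trans + t_prop) per link.
Link 1: t_trans = 4000/(2*10^6) s = 2.0000 ms; t_prop = 800/200000 s = 4.0000 ms; subtotal = 6.0000 ms
Link 2: t_trans = 4000/(2*10^6) s = 2.0000 ms; t_prop = 50/200000 s = 0.2500 ms; subtotal = 2.2500 ms
End-to-end = 6.0000 + 2.2500 = 8.2500 ms -> 8.250 ms (3 dp)

8.250


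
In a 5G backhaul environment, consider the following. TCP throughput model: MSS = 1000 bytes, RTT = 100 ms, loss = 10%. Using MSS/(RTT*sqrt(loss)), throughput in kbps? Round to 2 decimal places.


Given: MSS = 1000 bytes, RTT = 100 ms, loss = 10%
RTT in seconds = 100 / 1000 = 0.1
Loss rate = 10% = 0.1
sqrt(loss) = sqrt(0.1) = 0.316227766017
Throughput (bytes/s) = 1000 / (0.1 * 0.316227766017) = 31622.7766
Throughput (kbps) = 31622.7766 * 8 / 1000 = 252.982213 -> 252.98 kbps (2 dp)

252.98


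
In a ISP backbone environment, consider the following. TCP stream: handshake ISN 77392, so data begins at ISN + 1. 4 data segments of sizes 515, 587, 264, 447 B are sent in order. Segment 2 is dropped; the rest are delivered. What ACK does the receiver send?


SYN uses sequence number 77392; first data byte = ISN + 1 = 77393.
Segment 1: SEQ = 77393, len = 515 B, covers [77393, 77907]
Segment 2: SEQ = 77908, len = 587 B, covers [77908, 78494] [LOST]
Segment 3: SEQ = 78495, len = 264 B, covers [78495, 78758]
Segment 4: SEQ = 78759, len = 447 B, covers [78759, 79205]
In-order data received: bytes [77393, 77907] (segments 1..1).
Segment 2 missing -> gap begins at byte 77908; later segments buffered out of order.
Cumulative ACK = next expected in-order byte = 77393 + 515 = 77908

77908


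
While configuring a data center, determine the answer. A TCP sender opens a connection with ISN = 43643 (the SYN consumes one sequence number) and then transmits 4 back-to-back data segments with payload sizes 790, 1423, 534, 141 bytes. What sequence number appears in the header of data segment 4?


The SYN occupies sequence number ISN = 43643, so the first data byte is ISN + 1 = 43644.
SEQ of data segment i = (ISN + 1) + sum of payload sizes of segments 1..i-1.
Segment 1: SEQ = 43644, payload = 790 bytes
Segment 2: SEQ = 44434, payload = 1423 bytes
Segment 3: SEQ = 45857, payload = 534 bytes
Segment 4: SEQ = 46391, payload = 141 bytes
SEQ of segment 4 = 43644 + 790 + 1423 + 534 = 46391

46391


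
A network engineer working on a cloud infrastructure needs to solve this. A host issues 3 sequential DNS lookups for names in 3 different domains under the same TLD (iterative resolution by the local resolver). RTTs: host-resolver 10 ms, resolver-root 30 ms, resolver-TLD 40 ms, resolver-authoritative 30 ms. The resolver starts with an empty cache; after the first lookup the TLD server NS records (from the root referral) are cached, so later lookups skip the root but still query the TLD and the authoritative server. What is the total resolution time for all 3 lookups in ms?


Lookup 1 (cold cache): local + root + TLD + auth = 10 + 30 + 40 + 30 = 110 ms
Lookups 2..3 (TLD NS cached -> skip root; new domain -> still ask TLD and auth): local + TLD + auth = 10 + 40 + 30 = 80 ms each
Remaining 2 lookups: 2 * 80 = 160 ms
Total = 110 + 160 = 270 ms

270


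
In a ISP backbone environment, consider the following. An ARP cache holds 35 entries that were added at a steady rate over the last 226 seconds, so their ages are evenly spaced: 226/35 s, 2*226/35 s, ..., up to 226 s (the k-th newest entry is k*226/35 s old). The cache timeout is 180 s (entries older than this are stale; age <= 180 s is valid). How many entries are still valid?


Ages are k * 226/35 s for k = 1..35 (spacing = 6.4571 s).
Entry k is valid iff k * 226/35 <= 180 iff k <= 35 * 180 / 226 = 27.8761
n_valid = floor(27.8761) = 27
(n_stale = 35 - 27 = 8)

27


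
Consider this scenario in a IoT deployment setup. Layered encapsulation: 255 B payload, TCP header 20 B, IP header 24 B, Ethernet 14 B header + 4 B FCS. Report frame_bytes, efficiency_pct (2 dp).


TCP segment = 255 + 20 = 275 B
IP packet = 275 + 24 = 299 B
Ethernet frame = 299 + 14 + 4 = 317 B
Efficiency = app / frame = 255 / 317 = 0.804416 = 80.4416% -> 80.44% (2 dp)

317, 80.44
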